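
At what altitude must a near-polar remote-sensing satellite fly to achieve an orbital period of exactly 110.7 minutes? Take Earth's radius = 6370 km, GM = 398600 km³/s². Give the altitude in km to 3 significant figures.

1270 km

T = 110.7 min = 6642.0 s.
From T = 2π√(a³/μ): a = (μ T²/4π²)^(1/3) = (398600 × 6642.0² / 4π²)^(1/3) = 7637 km.
Altitude h = a − R = 7637 − 6370 = 1267 km.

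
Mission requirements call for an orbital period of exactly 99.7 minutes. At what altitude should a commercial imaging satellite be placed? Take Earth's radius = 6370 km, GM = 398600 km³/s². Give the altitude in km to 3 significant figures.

T = 99.7 min = 5982.0 s.
From T = 2π√(a³/μ): a = (μ T²/4π²)^(1/3) = (398600 × 5982.0² / 4π²)^(1/3) = 7122 km.
Altitude h = a − R = 7122 − 6370 = 752 km.

752 km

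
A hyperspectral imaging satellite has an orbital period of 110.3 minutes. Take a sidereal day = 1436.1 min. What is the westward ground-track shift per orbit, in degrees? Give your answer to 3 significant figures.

27.6°

T = 110.3 min = 6618.0 s.
During one orbit Earth rotates (6618.0 / 86166) × 360° = 27.65°.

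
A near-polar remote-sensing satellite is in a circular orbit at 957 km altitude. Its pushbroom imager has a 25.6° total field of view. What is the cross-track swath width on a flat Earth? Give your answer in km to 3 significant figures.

Half-angle = 25.6°/2 = 12.8°.
Swath width ≈ 2h·tan(θ/2) = 2 × 957 × tan(12.8°) = 434.9 km.

435 km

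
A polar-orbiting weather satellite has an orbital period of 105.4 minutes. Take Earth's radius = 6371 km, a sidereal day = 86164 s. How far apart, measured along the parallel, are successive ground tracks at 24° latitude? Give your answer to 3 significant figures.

T = 105.4 min = 6324.0 s.
Node shift per orbit = (6324.0/86164) × 360° = 26.42°.
Equatorial spacing = 26.42 × 111.2 km/° = 2938 km.
At 24° latitude, spacing = 2938 × cos(24°) = 2684 km.

2680 km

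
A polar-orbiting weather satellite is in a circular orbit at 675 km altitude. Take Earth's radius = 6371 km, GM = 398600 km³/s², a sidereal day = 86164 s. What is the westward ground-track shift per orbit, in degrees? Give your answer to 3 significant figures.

Semi-major axis a = 6371 + 675 = 7046 km. Period T = 2π√(a³/μ) = 2π√(7046³/398600) = 5886.1 s = 98.10 min.
During one orbit Earth rotates (5886.1 / 86164) × 360° = 24.59°.

24.6°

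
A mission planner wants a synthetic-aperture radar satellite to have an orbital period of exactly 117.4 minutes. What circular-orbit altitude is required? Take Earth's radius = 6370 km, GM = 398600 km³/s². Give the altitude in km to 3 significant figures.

1570 km

T = 117.4 min = 7044.0 s.
From T = 2π√(a³/μ): a = (μ T²/4π²)^(1/3) = (398600 × 7044.0² / 4π²)^(1/3) = 7942 km.
Altitude h = a − R = 7942 − 6370 = 1572 km.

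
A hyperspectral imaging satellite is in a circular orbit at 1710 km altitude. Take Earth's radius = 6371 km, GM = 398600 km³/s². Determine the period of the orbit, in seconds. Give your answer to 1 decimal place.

7229.5 seconds

Semi-major axis a = 6371 + 1710 = 8081 km. Period T = 2π√(a³/μ) = 2π√(8081³/398600) = 7229.5 s = 120.49 min.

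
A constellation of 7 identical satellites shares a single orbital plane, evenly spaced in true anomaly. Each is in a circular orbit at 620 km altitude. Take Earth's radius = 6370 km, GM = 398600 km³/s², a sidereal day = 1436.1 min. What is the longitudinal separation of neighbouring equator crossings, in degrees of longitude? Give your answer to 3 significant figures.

3.47°

Semi-major axis a = 6370 + 620 = 6990 km. Period T = 2π√(a³/μ) = 2π√(6990³/398600) = 5816.0 s = 96.93 min.
Single-satellite node shift = (5816.0/86166) × 360° = 24.30°.
With 7 satellites evenly phased, successive equator crossings are 24.30/7 = 3.471° apart.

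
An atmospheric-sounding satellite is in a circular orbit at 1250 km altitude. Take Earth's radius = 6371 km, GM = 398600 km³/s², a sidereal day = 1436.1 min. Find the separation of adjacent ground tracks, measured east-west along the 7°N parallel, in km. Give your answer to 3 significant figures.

Semi-major axis a = 6371 + 1250 = 7621 km. Period T = 2π√(a³/μ) = 2π√(7621³/398600) = 6621.1 s = 110.35 min.
Node shift per orbit = (6621.1/86166) × 360° = 27.66°.
Equatorial spacing = 27.66 × 111.2 km/° = 3076 km.
At 7° latitude, spacing = 3076 × cos(7°) = 3053 km.

3050 km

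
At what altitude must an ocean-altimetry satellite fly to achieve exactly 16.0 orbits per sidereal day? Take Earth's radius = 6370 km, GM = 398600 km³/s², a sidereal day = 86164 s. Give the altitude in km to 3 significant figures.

Required period T = 86164 / 16.0 = 5385.2 s.
From T = 2π√(a³/μ): a = (μ T²/4π²)^(1/3) = (398600 × 5385.2² / 4π²)^(1/3) = 6640 km.
Altitude h = a − R = 6640 − 6370 = 270 km.

270 km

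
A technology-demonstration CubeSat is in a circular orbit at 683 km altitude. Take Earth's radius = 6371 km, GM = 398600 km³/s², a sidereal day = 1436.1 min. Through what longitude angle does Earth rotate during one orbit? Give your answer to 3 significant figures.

Semi-major axis a = 6371 + 683 = 7054 km. Period T = 2π√(a³/μ) = 2π√(7054³/398600) = 5896.1 s = 98.27 min.
During one orbit Earth rotates (5896.1 / 86166) × 360° = 24.63°.

24.6°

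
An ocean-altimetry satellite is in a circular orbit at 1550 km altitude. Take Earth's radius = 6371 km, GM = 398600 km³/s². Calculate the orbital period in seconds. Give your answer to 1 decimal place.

Semi-major axis a = 6371 + 1550 = 7921 km. Period T = 2π√(a³/μ) = 2π√(7921³/398600) = 7015.9 s = 116.93 min.

7015.9 seconds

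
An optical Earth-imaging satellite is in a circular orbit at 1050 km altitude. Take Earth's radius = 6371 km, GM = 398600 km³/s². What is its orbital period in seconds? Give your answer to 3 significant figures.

Semi-major axis a = 6371 + 1050 = 7421 km. Period T = 2π√(a³/μ) = 2π√(7421³/398600) = 6362.2 s = 106.04 min.

6360 seconds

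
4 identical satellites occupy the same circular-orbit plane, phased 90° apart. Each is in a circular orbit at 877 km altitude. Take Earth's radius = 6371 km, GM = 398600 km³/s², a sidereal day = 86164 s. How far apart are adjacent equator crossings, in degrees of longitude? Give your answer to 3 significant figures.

Semi-major axis a = 6371 + 877 = 7248 km. Period T = 2π√(a³/μ) = 2π√(7248³/398600) = 6141.0 s = 102.35 min.
Single-satellite node shift = (6141.0/86164) × 360° = 25.66°.
With 4 satellites evenly phased, successive equator crossings are 25.66/4 = 6.414° apart.

6.41°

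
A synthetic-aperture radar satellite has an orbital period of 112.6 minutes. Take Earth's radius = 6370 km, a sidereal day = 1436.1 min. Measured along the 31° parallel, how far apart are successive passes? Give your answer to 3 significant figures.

T = 112.6 min = 6756.0 s.
Node shift per orbit = (6756.0/86166) × 360° = 28.23°.
Equatorial spacing = 28.23 × 111.2 km/° = 3138 km.
At 31° latitude, spacing = 3138 × cos(31°) = 2690 km.

2690 km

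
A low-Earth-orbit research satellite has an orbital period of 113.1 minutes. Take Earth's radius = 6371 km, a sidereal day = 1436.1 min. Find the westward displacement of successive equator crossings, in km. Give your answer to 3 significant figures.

3150 km

T = 113.1 min = 6786.0 s.
During one orbit Earth rotates (6786.0 / 86166) × 360° = 28.35°.
At the equator that is 28.35° × (2π·6371/360) km/° = 28.35 × 111.2 = 3153 km.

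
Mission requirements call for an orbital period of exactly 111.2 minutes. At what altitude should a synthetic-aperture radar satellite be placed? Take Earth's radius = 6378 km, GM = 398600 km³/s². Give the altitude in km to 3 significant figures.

T = 111.2 min = 6672.0 s.
From T = 2π√(a³/μ): a = (μ T²/4π²)^(1/3) = (398600 × 6672.0² / 4π²)^(1/3) = 7660 km.
Altitude h = a − R = 7660 − 6378 = 1282 km.

1280 km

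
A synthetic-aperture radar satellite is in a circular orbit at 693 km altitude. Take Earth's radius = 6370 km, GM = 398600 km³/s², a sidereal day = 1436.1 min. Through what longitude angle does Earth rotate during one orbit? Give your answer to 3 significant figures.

24.7°

Semi-major axis a = 6370 + 693 = 7063 km. Period T = 2π√(a³/μ) = 2π√(7063³/398600) = 5907.4 s = 98.46 min.
During one orbit Earth rotates (5907.4 / 86166) × 360° = 24.68°.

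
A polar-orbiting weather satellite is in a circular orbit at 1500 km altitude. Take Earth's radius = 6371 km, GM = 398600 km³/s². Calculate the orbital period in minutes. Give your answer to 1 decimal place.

115.8 min

Semi-major axis a = 6371 + 1500 = 7871 km. Period T = 2π√(a³/μ) = 2π√(7871³/398600) = 6949.5 s = 115.83 min.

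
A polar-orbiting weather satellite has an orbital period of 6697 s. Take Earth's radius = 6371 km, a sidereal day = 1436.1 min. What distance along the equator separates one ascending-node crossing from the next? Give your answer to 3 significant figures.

During one orbit Earth rotates (6697.0 / 86166) × 360° = 27.98°.
At the equator that is 27.98° × (2π·6371/360) km/° = 27.98 × 111.2 = 3111 km.

3110 km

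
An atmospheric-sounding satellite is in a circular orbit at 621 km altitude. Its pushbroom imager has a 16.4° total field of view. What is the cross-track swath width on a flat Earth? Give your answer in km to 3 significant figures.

Half-angle = 16.4°/2 = 8.2°.
Swath width ≈ 2h·tan(θ/2) = 2 × 621 × tan(8.2°) = 179.0 km.

179 km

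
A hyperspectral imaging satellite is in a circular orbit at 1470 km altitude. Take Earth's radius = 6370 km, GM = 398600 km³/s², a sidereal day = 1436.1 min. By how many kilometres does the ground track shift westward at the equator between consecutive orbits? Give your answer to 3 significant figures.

3210 km

Semi-major axis a = 6370 + 1470 = 7840 km. Period T = 2π√(a³/μ) = 2π√(7840³/398600) = 6908.5 s = 115.14 min.
During one orbit Earth rotates (6908.5 / 86166) × 360° = 28.86°.
At the equator that is 28.86° × (2π·6370/360) km/° = 28.86 × 111.2 = 3209 km.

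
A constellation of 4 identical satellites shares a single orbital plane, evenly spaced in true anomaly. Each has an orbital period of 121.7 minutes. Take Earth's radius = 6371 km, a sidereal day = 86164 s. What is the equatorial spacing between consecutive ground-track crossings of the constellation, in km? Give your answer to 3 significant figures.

848 km

T = 121.7 min = 7302.0 s.
Single-satellite node shift = (7302.0/86164) × 360° = 30.51°.
With 4 satellites evenly phased, successive equator crossings are 30.51/4 = 7.627° apart.
That is 7.627 × 111.2 = 848 km at the equator.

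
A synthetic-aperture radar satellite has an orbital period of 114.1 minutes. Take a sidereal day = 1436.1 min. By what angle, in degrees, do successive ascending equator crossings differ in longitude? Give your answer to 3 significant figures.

28.6°

T = 114.1 min = 6846.0 s.
During one orbit Earth rotates (6846.0 / 86166) × 360° = 28.60°.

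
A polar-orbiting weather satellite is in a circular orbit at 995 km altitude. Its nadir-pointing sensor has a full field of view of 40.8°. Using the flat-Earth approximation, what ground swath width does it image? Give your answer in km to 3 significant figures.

Half-angle = 40.8°/2 = 20.4°.
Swath width ≈ 2h·tan(θ/2) = 2 × 995 × tan(20.4°) = 740.1 km.

740 km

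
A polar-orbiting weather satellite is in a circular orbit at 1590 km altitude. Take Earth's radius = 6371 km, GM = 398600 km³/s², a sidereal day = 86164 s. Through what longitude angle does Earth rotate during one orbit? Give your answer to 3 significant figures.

29.5°

Semi-major axis a = 6371 + 1590 = 7961 km. Period T = 2π√(a³/μ) = 2π√(7961³/398600) = 7069.1 s = 117.82 min.
During one orbit Earth rotates (7069.1 / 86164) × 360° = 29.54°.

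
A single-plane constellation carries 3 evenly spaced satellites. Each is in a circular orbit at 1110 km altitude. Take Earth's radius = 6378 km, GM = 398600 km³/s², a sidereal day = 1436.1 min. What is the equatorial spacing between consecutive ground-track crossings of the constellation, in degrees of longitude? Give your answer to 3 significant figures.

Semi-major axis a = 6378 + 1110 = 7488 km. Period T = 2π√(a³/μ) = 2π√(7488³/398600) = 6448.5 s = 107.48 min.
Single-satellite node shift = (6448.5/86166) × 360° = 26.94°.
With 3 satellites evenly phased, successive equator crossings are 26.94/3 = 8.981° apart.

8.98°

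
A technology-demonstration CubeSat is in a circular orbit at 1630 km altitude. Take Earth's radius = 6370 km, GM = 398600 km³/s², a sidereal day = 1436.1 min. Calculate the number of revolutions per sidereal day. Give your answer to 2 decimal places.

12.10

Semi-major axis a = 6370 + 1630 = 8000 km. Period T = 2π√(a³/μ) = 2π√(8000³/398600) = 7121.1 s = 118.68 min.
Orbits per sidereal day = 86166 / 7121.1 = 12.100.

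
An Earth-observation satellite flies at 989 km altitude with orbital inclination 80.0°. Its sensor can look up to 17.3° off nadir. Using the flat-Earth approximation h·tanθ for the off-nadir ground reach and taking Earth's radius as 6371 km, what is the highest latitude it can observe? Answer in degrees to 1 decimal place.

82.8°

For a prograde orbit the ground track reaches latitude ±i = ±80.0°.
Sensor half-swath on the ground ≈ 989·tan(17.3°) = 308 km = 2.77° of latitude.
Maximum observable latitude ≈ 80.0 + 2.77 = 82.8°.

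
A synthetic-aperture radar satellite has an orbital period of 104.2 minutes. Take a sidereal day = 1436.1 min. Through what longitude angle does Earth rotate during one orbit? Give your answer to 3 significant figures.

T = 104.2 min = 6252.0 s.
During one orbit Earth rotates (6252.0 / 86166) × 360° = 26.12°.

26.1°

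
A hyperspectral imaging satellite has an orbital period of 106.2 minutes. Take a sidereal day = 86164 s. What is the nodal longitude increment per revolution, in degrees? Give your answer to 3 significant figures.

26.6°

T = 106.2 min = 6372.0 s.
During one orbit Earth rotates (6372.0 / 86164) × 360° = 26.62°.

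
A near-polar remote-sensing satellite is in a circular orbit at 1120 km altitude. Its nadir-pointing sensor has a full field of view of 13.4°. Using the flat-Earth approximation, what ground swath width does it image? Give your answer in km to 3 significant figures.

Half-angle = 13.4°/2 = 6.7°.
Swath width ≈ 2h·tan(θ/2) = 2 × 1120 × tan(6.7°) = 263.1 km.

263 km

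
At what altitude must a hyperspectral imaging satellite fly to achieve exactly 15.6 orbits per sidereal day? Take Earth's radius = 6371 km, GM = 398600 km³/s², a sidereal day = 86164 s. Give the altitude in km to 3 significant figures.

Required period T = 86164 / 15.6 = 5523.3 s.
From T = 2π√(a³/μ): a = (μ T²/4π²)^(1/3) = (398600 × 5523.3² / 4π²)^(1/3) = 6753 km.
Altitude h = a − R = 6753 − 6371 = 382 km.

382 km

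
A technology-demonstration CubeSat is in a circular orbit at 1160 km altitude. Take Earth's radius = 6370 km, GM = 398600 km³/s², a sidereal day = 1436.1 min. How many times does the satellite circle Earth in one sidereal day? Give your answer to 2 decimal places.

Semi-major axis a = 6370 + 1160 = 7530 km. Period T = 2π√(a³/μ) = 2π√(7530³/398600) = 6502.8 s = 108.38 min.
Orbits per sidereal day = 86166 / 6502.8 = 13.250.

13.25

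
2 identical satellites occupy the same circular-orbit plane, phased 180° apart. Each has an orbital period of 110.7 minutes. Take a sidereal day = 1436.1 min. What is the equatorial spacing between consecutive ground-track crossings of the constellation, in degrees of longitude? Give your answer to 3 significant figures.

T = 110.7 min = 6642.0 s.
Single-satellite node shift = (6642.0/86166) × 360° = 27.75°.
With 2 satellites evenly phased, successive equator crossings are 27.75/2 = 13.875° apart.

13.9°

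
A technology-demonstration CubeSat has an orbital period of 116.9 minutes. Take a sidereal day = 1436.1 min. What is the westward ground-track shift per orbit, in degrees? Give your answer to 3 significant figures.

T = 116.9 min = 7014.0 s.
During one orbit Earth rotates (7014.0 / 86166) × 360° = 29.30°.

29.3°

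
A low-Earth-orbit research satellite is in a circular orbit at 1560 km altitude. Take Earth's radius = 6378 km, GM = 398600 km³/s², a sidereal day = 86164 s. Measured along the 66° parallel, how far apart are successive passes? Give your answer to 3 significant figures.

1330 km

Semi-major axis a = 6378 + 1560 = 7938 km. Period T = 2π√(a³/μ) = 2π√(7938³/398600) = 7038.5 s = 117.31 min.
Node shift per orbit = (7038.5/86164) × 360° = 29.41°.
Equatorial spacing = 29.41 × 111.3 km/° = 3274 km.
At 66° latitude, spacing = 3274 × cos(66°) = 1331 km.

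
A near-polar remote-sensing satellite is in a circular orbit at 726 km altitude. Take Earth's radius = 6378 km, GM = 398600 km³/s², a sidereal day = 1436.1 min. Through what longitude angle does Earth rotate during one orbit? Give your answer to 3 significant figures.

Semi-major axis a = 6378 + 726 = 7104 km. Period T = 2π√(a³/μ) = 2π√(7104³/398600) = 5958.9 s = 99.31 min.
During one orbit Earth rotates (5958.9 / 86166) × 360° = 24.90°.

24.9°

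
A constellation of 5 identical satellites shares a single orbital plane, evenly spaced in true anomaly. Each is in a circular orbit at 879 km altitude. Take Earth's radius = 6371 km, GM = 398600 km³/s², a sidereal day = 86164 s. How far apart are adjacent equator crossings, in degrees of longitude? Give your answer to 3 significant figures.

5.13°

Semi-major axis a = 6371 + 879 = 7250 km. Period T = 2π√(a³/μ) = 2π√(7250³/398600) = 6143.5 s = 102.39 min.
Single-satellite node shift = (6143.5/86164) × 360° = 25.67°.
With 5 satellites evenly phased, successive equator crossings are 25.67/5 = 5.134° apart.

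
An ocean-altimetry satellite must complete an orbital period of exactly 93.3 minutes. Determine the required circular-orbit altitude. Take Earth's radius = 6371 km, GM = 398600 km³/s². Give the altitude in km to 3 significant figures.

T = 93.3 min = 5598.0 s.
From T = 2π√(a³/μ): a = (μ T²/4π²)^(1/3) = (398600 × 5598.0² / 4π²)^(1/3) = 6814 km.
Altitude h = a − R = 6814 − 6371 = 443 km.

443 km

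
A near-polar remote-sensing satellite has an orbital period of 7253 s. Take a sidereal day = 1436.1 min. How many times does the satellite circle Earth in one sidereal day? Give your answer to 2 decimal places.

Orbits per sidereal day = 86166 / 7253.0 = 11.880.

11.88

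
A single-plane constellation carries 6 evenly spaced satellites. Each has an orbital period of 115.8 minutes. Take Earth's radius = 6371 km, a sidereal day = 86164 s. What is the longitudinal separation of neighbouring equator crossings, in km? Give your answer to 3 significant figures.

538 km

T = 115.8 min = 6948.0 s.
Single-satellite node shift = (6948.0/86164) × 360° = 29.03°.
With 6 satellites evenly phased, successive equator crossings are 29.03/6 = 4.838° apart.
That is 4.838 × 111.2 = 538 km at the equator.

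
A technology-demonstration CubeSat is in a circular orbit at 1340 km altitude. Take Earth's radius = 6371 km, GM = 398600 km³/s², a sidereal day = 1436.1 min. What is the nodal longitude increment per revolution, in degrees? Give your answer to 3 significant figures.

28.2°

Semi-major axis a = 6371 + 1340 = 7711 km. Period T = 2π√(a³/μ) = 2π√(7711³/398600) = 6738.7 s = 112.31 min.
During one orbit Earth rotates (6738.7 / 86166) × 360° = 28.15°.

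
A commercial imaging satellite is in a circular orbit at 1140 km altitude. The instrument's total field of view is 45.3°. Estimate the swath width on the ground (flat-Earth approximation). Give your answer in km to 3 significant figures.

Half-angle = 45.3°/2 = 22.65°.
Swath width ≈ 2h·tan(θ/2) = 2 × 1140 × tan(22.65°) = 951.4 km.

951 km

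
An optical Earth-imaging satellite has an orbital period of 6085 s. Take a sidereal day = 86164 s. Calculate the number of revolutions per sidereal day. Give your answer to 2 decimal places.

Orbits per sidereal day = 86164 / 6085.0 = 14.160.

14.16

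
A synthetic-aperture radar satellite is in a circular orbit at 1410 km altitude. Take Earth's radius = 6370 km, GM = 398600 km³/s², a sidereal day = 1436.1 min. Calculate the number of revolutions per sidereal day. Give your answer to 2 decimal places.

Semi-major axis a = 6370 + 1410 = 7780 km. Period T = 2π√(a³/μ) = 2π√(7780³/398600) = 6829.4 s = 113.82 min.
Orbits per sidereal day = 86166 / 6829.4 = 12.617.

12.62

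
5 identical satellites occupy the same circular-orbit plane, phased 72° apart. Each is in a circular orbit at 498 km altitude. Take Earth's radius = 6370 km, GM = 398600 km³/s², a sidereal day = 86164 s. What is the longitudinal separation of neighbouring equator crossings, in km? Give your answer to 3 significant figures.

Semi-major axis a = 6370 + 498 = 6868 km. Period T = 2π√(a³/μ) = 2π√(6868³/398600) = 5664.4 s = 94.41 min.
Single-satellite node shift = (5664.4/86164) × 360° = 23.67°.
With 5 satellites evenly phased, successive equator crossings are 23.67/5 = 4.733° apart.
That is 4.733 × 111.2 = 526 km at the equator.

526 km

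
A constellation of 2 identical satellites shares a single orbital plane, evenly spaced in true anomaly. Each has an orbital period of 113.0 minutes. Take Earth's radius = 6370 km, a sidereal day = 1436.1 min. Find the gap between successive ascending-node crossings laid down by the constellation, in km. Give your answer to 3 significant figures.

1570 km

T = 113.0 min = 6780.0 s.
Single-satellite node shift = (6780.0/86166) × 360° = 28.33°.
With 2 satellites evenly phased, successive equator crossings are 28.33/2 = 14.163° apart.
That is 14.163 × 111.2 = 1575 km at the equator.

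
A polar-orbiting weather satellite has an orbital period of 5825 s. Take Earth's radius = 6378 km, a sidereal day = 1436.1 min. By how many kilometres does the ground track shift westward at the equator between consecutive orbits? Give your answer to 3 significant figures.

2710 km

During one orbit Earth rotates (5825.0 / 86166) × 360° = 24.34°.
At the equator that is 24.34° × (2π·6378/360) km/° = 24.34 × 111.3 = 2709 km.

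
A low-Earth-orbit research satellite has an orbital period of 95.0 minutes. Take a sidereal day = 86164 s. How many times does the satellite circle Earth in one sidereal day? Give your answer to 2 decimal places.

T = 95.0 min = 5700.0 s.
Orbits per sidereal day = 86164 / 5700.0 = 15.116.

15.12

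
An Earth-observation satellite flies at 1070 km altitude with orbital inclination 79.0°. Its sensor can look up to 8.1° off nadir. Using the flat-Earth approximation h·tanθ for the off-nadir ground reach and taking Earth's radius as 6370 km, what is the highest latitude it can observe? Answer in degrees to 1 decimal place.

For a prograde orbit the ground track reaches latitude ±i = ±79.0°.
Sensor half-swath on the ground ≈ 1070·tan(8.1°) = 152 km = 1.37° of latitude.
Maximum observable latitude ≈ 79.0 + 1.37 = 80.4°.

80.4°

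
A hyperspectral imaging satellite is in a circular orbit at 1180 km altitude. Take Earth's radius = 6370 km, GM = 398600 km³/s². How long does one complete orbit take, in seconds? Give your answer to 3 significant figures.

Semi-major axis a = 6370 + 1180 = 7550 km. Period T = 2π√(a³/μ) = 2π√(7550³/398600) = 6528.8 s = 108.81 min.

6530 seconds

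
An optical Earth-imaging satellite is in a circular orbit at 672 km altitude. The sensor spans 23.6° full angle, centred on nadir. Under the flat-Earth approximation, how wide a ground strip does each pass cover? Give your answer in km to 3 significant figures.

Half-angle = 23.6°/2 = 11.8°.
Swath width ≈ 2h·tan(θ/2) = 2 × 672 × tan(11.8°) = 280.8 km.

281 km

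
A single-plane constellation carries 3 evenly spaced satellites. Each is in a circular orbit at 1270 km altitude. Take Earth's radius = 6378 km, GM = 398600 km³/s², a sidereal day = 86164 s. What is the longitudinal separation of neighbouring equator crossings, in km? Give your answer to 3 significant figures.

1030 km

Semi-major axis a = 6378 + 1270 = 7648 km. Period T = 2π√(a³/μ) = 2π√(7648³/398600) = 6656.3 s = 110.94 min.
Single-satellite node shift = (6656.3/86164) × 360° = 27.81°.
With 3 satellites evenly phased, successive equator crossings are 27.81/3 = 9.270° apart.
That is 9.270 × 111.3 = 1032 km at the equator.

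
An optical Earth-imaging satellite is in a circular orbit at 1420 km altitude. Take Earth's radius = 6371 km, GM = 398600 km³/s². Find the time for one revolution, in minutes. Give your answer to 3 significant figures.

Semi-major axis a = 6371 + 1420 = 7791 km. Period T = 2π√(a³/μ) = 2π√(7791³/398600) = 6843.9 s = 114.06 min.

114 min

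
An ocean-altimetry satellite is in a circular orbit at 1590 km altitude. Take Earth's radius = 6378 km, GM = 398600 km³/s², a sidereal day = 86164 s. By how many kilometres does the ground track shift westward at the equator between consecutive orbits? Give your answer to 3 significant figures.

3290 km

Semi-major axis a = 6378 + 1590 = 7968 km. Period T = 2π√(a³/μ) = 2π√(7968³/398600) = 7078.4 s = 117.97 min.
During one orbit Earth rotates (7078.4 / 86164) × 360° = 29.57°.
At the equator that is 29.57° × (2π·6378/360) km/° = 29.57 × 111.3 = 3292 km.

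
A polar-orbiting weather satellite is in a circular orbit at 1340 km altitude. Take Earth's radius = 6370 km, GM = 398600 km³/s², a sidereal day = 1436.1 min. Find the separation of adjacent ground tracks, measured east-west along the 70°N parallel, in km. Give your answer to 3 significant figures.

Semi-major axis a = 6370 + 1340 = 7710 km. Period T = 2π√(a³/μ) = 2π√(7710³/398600) = 6737.4 s = 112.29 min.
Node shift per orbit = (6737.4/86166) × 360° = 28.15°.
Equatorial spacing = 28.15 × 111.2 km/° = 3130 km.
At 70° latitude, spacing = 3130 × cos(70°) = 1070 km.

1070 km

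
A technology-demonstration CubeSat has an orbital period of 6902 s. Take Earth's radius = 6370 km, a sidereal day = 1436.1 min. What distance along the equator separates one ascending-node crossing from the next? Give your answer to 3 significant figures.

3210 km

During one orbit Earth rotates (6902.0 / 86166) × 360° = 28.84°.
At the equator that is 28.84° × (2π·6370/360) km/° = 28.84 × 111.2 = 3206 km.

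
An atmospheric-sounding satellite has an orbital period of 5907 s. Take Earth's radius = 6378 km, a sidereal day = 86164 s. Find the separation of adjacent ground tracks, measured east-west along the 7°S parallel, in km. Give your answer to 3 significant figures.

2730 km

Node shift per orbit = (5907.0/86164) × 360° = 24.68°.
Equatorial spacing = 24.68 × 111.3 km/° = 2747 km.
At 7° latitude, spacing = 2747 × cos(7°) = 2727 km.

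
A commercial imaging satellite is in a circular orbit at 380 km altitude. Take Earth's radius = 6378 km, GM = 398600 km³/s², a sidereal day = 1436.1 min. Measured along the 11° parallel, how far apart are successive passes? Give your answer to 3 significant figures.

Semi-major axis a = 6378 + 380 = 6758 km. Period T = 2π√(a³/μ) = 2π√(6758³/398600) = 5528.9 s = 92.15 min.
Node shift per orbit = (5528.9/86166) × 360° = 23.10°.
Equatorial spacing = 23.10 × 111.3 km/° = 2571 km.
At 11° latitude, spacing = 2571 × cos(11°) = 2524 km.

2520 km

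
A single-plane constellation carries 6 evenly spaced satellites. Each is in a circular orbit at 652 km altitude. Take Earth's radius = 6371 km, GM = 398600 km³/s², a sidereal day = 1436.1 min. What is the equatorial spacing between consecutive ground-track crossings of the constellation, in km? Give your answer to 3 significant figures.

454 km

Semi-major axis a = 6371 + 652 = 7023 km. Period T = 2π√(a³/μ) = 2π√(7023³/398600) = 5857.3 s = 97.62 min.
Single-satellite node shift = (5857.3/86166) × 360° = 24.47°.
With 6 satellites evenly phased, successive equator crossings are 24.47/6 = 4.079° apart.
That is 4.079 × 111.2 = 454 km at the equator.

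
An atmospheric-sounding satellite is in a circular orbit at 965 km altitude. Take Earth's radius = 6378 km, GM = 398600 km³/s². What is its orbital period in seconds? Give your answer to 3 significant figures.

6260 seconds

Semi-major axis a = 6378 + 965 = 7343 km. Period T = 2π√(a³/μ) = 2π√(7343³/398600) = 6262.1 s = 104.37 min.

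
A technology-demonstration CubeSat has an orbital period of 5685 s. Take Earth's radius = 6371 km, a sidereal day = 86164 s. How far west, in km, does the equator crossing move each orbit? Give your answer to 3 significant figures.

During one orbit Earth rotates (5685.0 / 86164) × 360° = 23.75°.
At the equator that is 23.75° × (2π·6371/360) km/° = 23.75 × 111.2 = 2641 km.

2640 km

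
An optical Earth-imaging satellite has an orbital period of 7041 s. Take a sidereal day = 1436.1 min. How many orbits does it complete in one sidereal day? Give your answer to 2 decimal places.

12.24

Orbits per sidereal day = 86166 / 7041.0 = 12.238.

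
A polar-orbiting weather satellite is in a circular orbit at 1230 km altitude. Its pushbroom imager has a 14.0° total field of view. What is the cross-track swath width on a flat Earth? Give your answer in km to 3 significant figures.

Half-angle = 14.0°/2 = 7°.
Swath width ≈ 2h·tan(θ/2) = 2 × 1230 × tan(7°) = 302.1 km.

302 km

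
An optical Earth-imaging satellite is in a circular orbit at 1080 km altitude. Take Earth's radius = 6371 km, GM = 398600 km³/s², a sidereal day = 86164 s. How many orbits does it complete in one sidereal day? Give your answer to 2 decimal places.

13.46

Semi-major axis a = 6371 + 1080 = 7451 km. Period T = 2π√(a³/μ) = 2π√(7451³/398600) = 6400.8 s = 106.68 min.
Orbits per sidereal day = 86164 / 6400.8 = 13.461.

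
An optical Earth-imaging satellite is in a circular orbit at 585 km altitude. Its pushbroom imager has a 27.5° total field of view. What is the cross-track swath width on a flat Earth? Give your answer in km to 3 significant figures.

286 km

Half-angle = 27.5°/2 = 13.75°.
Swath width ≈ 2h·tan(θ/2) = 2 × 585 × tan(13.75°) = 286.3 km.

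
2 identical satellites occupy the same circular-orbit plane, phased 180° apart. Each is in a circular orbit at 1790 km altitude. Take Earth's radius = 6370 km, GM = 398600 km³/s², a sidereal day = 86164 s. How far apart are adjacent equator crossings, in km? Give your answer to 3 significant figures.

Semi-major axis a = 6370 + 1790 = 8160 km. Period T = 2π√(a³/μ) = 2π√(8160³/398600) = 7335.8 s = 122.26 min.
Single-satellite node shift = (7335.8/86164) × 360° = 30.65°.
With 2 satellites evenly phased, successive equator crossings are 30.65/2 = 15.325° apart.
That is 15.325 × 111.2 = 1704 km at the equator.

1700 km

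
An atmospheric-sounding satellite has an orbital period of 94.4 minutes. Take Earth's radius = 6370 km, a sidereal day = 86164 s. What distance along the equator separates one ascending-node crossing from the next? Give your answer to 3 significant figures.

T = 94.4 min = 5664.0 s.
During one orbit Earth rotates (5664.0 / 86164) × 360° = 23.66°.
At the equator that is 23.66° × (2π·6370/360) km/° = 23.66 × 111.2 = 2631 km.

2630 km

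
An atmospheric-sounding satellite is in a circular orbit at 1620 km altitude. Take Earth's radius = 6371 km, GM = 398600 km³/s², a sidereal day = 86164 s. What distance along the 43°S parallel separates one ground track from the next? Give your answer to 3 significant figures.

2420 km

Semi-major axis a = 6371 + 1620 = 7991 km. Period T = 2π√(a³/μ) = 2π√(7991³/398600) = 7109.1 s = 118.48 min.
Node shift per orbit = (7109.1/86164) × 360° = 29.70°.
Equatorial spacing = 29.70 × 111.2 km/° = 3303 km.
At 43° latitude, spacing = 3303 × cos(43°) = 2415 km.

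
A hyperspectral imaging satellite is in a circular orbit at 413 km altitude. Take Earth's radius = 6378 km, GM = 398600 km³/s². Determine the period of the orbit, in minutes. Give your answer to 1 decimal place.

92.8 min

Semi-major axis a = 6378 + 413 = 6791 km. Period T = 2π√(a³/μ) = 2π√(6791³/398600) = 5569.4 s = 92.82 min.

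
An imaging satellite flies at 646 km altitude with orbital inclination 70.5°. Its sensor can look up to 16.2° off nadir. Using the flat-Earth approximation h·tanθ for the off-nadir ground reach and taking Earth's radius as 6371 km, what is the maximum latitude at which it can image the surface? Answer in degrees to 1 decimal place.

72.2°

For a prograde orbit the ground track reaches latitude ±i = ±70.5°.
Sensor half-swath on the ground ≈ 646·tan(16.2°) = 188 km = 1.69° of latitude.
Maximum observable latitude ≈ 70.5 + 1.69 = 72.2°.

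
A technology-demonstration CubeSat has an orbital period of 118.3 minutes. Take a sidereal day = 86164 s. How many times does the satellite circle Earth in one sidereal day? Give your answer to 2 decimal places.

12.14

T = 118.3 min = 7098.0 s.
Orbits per sidereal day = 86164 / 7098.0 = 12.139.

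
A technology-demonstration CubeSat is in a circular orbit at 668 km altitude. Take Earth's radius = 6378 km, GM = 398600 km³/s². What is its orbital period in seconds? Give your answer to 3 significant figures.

Semi-major axis a = 6378 + 668 = 7046 km. Period T = 2π√(a³/μ) = 2π√(7046³/398600) = 5886.1 s = 98.10 min.

5890 seconds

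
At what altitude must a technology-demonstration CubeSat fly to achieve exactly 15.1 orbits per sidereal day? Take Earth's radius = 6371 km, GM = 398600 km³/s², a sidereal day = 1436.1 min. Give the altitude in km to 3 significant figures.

531 km

Required period T = 86166 / 15.1 = 5706.4 s.
From T = 2π√(a³/μ): a = (μ T²/4π²)^(1/3) = (398600 × 5706.4² / 4π²)^(1/3) = 6902 km.
Altitude h = a − R = 6902 − 6371 = 531 km.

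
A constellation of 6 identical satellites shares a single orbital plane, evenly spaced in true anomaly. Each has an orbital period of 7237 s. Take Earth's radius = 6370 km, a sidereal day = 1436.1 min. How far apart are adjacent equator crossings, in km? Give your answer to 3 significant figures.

560 km

Single-satellite node shift = (7237.0/86166) × 360° = 30.24°.
With 6 satellites evenly phased, successive equator crossings are 30.24/6 = 5.039° apart.
That is 5.039 × 111.2 = 560 km at the equator.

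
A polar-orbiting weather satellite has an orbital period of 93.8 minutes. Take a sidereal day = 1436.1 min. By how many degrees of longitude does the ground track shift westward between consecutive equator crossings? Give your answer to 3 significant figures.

T = 93.8 min = 5628.0 s.
During one orbit Earth rotates (5628.0 / 86166) × 360° = 23.51°.

23.5°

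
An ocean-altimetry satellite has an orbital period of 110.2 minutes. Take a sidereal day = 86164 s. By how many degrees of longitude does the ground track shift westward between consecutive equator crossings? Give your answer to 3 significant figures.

27.6°

T = 110.2 min = 6612.0 s.
During one orbit Earth rotates (6612.0 / 86164) × 360° = 27.63°.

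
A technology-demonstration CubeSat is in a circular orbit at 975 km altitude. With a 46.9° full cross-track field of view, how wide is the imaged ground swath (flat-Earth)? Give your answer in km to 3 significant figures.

846 km

Half-angle = 46.9°/2 = 23.45°.
Swath width ≈ 2h·tan(θ/2) = 2 × 975 × tan(23.45°) = 845.9 km.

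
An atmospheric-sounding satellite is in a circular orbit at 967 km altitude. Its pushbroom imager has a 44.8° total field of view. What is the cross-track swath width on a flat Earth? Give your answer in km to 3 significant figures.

797 km

Half-angle = 44.8°/2 = 22.4°.
Swath width ≈ 2h·tan(θ/2) = 2 × 967 × tan(22.4°) = 797.1 km.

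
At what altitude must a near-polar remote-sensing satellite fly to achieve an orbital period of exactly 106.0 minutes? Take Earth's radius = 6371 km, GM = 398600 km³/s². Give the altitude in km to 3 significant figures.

T = 106.0 min = 6360.0 s.
From T = 2π√(a³/μ): a = (μ T²/4π²)^(1/3) = (398600 × 6360.0² / 4π²)^(1/3) = 7419 km.
Altitude h = a − R = 7419 − 6371 = 1048 km.

1050 km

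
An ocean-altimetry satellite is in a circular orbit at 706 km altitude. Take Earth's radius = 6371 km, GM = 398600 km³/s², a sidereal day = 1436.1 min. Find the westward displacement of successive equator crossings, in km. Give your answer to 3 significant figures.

2750 km

Semi-major axis a = 6371 + 706 = 7077 km. Period T = 2π√(a³/μ) = 2π√(7077³/398600) = 5925.0 s = 98.75 min.
During one orbit Earth rotates (5925.0 / 86166) × 360° = 24.75°.
At the equator that is 24.75° × (2π·6371/360) km/° = 24.75 × 111.2 = 2753 km.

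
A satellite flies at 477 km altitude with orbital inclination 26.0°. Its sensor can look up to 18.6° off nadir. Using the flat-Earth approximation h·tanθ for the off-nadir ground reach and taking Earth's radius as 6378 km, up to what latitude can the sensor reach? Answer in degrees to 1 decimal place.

For a prograde orbit the ground track reaches latitude ±i = ±26.0°.
Sensor half-swath on the ground ≈ 477·tan(18.6°) = 161 km = 1.44° of latitude.
Maximum observable latitude ≈ 26.0 + 1.44 = 27.4°.

27.4°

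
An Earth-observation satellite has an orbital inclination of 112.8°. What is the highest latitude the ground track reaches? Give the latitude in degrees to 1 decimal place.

67.2°

Retrograde orbit: the ground track reaches ±(180° − i) = ±(180 − 112.8) = ±67.2°.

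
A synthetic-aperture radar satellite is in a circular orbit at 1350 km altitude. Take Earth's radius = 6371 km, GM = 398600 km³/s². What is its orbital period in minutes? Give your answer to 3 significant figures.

Semi-major axis a = 6371 + 1350 = 7721 km. Period T = 2π√(a³/μ) = 2π√(7721³/398600) = 6751.8 s = 112.53 min.

113 min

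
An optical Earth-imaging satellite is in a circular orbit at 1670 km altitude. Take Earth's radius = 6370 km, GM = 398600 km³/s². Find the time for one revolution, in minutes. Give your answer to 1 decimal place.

119.6 min

Semi-major axis a = 6370 + 1670 = 8040 km. Period T = 2π√(a³/μ) = 2π√(8040³/398600) = 7174.6 s = 119.58 min.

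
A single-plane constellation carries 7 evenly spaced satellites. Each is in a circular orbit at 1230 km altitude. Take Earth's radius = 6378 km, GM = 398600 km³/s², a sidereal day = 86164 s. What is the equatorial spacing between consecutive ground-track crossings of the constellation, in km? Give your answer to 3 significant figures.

Semi-major axis a = 6378 + 1230 = 7608 km. Period T = 2π√(a³/μ) = 2π√(7608³/398600) = 6604.2 s = 110.07 min.
Single-satellite node shift = (6604.2/86164) × 360° = 27.59°.
With 7 satellites evenly phased, successive equator crossings are 27.59/7 = 3.942° apart.
That is 3.942 × 111.3 = 439 km at the equator.

439 km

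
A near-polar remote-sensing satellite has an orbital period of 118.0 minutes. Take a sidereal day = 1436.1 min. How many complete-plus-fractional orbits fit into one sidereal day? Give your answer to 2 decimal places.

12.17

T = 118.0 min = 7080.0 s.
Orbits per sidereal day = 86166 / 7080.0 = 12.170.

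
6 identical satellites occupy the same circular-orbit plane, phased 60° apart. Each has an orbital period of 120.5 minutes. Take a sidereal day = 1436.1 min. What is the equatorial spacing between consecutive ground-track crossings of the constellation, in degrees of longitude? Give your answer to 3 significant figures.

T = 120.5 min = 7230.0 s.
Single-satellite node shift = (7230.0/86166) × 360° = 30.21°.
With 6 satellites evenly phased, successive equator crossings are 30.21/6 = 5.034° apart.

5.03°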